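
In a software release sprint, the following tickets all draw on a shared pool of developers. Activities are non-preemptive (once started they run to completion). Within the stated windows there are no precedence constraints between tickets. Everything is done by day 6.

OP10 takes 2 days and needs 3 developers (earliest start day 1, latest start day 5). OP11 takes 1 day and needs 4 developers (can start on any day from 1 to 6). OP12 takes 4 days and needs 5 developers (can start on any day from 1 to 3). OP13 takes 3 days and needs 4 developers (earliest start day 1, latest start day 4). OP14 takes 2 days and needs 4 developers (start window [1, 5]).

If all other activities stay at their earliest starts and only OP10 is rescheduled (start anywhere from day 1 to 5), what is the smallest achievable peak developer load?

OP10@1: d1:20  d2:16  d3:9  d4:5  d5:0  d6:0 → peak 20
OP10@2: d1:17  d2:16  d3:12  d4:5  d5:0  d6:0 → peak 17
OP10@3: d1:17  d2:13  d3:12  d4:8  d5:0  d6:0 → peak 17
OP10@4: d1:17  d2:13  d3:9  d4:8  d5:3  d6:0 → peak 17
OP10@5: d1:17  d2:13  d3:9  d4:5  d5:3  d6:3 → peak 17
Best is OP10@2, peak 17.

17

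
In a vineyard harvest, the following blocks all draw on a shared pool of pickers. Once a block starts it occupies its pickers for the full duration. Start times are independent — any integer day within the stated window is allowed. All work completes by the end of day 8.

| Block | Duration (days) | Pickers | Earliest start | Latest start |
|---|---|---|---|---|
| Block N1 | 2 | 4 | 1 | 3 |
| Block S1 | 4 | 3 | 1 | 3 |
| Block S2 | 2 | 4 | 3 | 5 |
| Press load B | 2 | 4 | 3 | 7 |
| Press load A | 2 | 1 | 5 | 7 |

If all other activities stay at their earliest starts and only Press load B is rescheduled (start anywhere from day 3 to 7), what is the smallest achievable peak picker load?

Press load B@3: d1:7  d2:7  d3:11  d4:11  d5:1  d6:1  d7:0  d8:0 → peak 11
Press load B@4: d1:7  d2:7  d3:7  d4:11  d5:5  d6:1  d7:0  d8:0 → peak 11
Press load B@5: d1:7  d2:7  d3:7  d4:7  d5:5  d6:5  d7:0  d8:0 → peak 7
Press load B@6: d1:7  d2:7  d3:7  d4:7  d5:1  d6:5  d7:4  d8:0 → peak 7
Press load B@7: d1:7  d2:7  d3:7  d4:7  d5:1  d6:1  d7:4  d8:4 → peak 7
Best is Press load B@5, peak 7.

7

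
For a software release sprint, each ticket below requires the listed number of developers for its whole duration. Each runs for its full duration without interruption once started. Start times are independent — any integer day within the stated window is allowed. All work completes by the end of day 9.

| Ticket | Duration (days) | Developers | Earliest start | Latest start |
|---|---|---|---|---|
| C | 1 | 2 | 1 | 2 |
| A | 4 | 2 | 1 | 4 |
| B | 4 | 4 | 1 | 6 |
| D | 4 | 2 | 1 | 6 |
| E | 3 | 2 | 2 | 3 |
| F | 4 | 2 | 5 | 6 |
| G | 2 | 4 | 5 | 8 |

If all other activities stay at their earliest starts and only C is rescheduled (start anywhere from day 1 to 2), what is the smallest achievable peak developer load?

C@1: d1:10  d2:10  d3:10  d4:10  d5:6  d6:6  d7:2  d8:2  d9:0 → peak 10
C@2: d1:8  d2:12  d3:10  d4:10  d5:6  d6:6  d7:2  d8:2  d9:0 → peak 12
Best is C@1, peak 10.

10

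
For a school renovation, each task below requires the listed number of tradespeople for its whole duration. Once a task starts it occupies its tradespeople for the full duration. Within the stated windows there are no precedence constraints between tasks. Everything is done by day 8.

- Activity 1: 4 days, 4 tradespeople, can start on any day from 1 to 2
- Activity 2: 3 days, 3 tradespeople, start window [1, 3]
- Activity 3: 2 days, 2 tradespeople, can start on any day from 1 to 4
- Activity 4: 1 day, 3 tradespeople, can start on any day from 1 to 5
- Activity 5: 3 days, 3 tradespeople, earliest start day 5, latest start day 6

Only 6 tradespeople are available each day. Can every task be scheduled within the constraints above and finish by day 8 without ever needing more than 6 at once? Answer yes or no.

The minimum achievable peak is 7; 6 < 7, so no feasible schedule stays within the cap.

no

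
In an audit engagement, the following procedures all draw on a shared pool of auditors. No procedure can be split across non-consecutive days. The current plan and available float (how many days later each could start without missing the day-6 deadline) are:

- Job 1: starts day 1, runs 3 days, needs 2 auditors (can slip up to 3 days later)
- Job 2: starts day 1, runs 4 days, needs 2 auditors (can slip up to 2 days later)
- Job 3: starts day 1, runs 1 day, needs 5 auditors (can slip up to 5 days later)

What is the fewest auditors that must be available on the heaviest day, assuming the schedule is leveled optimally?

Early-start (Job 1@1, Job 2@1, Job 3@1) gives peak 9: d1:9  d2:4  d3:4  d4:2  d5:0  d6:0.
Shift Job 3→5.
Schedule Job 1@1, Job 2@1, Job 3@5: d1:4  d2:4  d3:4  d4:2  d5:5  d6:0 — peak 5.

5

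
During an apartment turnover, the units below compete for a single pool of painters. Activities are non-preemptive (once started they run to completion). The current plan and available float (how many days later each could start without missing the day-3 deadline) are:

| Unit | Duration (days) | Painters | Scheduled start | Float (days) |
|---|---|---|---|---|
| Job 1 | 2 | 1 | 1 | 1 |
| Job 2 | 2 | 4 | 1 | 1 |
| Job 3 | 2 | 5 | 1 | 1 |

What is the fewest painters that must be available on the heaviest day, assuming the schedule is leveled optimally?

10

Schedule Job 1@1, Job 2@1, Job 3@1: d1:10  d2:10  d3:0 — peak 10.
No arrangement of the 8 feasible schedules does better.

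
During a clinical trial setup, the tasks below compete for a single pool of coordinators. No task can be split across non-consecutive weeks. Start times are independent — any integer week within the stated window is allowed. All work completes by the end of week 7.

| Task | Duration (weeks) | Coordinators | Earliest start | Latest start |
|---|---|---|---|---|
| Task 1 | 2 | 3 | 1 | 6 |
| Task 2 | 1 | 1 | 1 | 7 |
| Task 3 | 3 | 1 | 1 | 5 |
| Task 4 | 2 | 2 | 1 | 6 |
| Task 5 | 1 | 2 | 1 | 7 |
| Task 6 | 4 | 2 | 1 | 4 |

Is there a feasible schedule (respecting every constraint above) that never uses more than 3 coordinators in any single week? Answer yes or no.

Total coordinator-weeks = 24; over 7 weeks the average is 24/7 > 3, so some week must exceed 3.

no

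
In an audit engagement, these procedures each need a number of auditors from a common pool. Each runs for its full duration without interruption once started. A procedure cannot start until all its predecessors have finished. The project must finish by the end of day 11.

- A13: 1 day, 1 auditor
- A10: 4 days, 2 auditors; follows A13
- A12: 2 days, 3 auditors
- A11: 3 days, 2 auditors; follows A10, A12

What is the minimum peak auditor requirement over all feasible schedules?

3

Early-start (A13@1, A10@2, A12@1, A11@6) gives peak 5: d1:4  d2:5  d3:2  d4:2  d5:2  d6:2  d7:2  d8:2  d9:0  d10:0  d11:0.
Shift A12→6, A11→8.
Schedule A13@1, A10@2, A12@6, A11@8: d1:1  d2:2  d3:2  d4:2  d5:2  d6:3  d7:3  d8:2  d9:2  d10:2  d11:0 — peak 3.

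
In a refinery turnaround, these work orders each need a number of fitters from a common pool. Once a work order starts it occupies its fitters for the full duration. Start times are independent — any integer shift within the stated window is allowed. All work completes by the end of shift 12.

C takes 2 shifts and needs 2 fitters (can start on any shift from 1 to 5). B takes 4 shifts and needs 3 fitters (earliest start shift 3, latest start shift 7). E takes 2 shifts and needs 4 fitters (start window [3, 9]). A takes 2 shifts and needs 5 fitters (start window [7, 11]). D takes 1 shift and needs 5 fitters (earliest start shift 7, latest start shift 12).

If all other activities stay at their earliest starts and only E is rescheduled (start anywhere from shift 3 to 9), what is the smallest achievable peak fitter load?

10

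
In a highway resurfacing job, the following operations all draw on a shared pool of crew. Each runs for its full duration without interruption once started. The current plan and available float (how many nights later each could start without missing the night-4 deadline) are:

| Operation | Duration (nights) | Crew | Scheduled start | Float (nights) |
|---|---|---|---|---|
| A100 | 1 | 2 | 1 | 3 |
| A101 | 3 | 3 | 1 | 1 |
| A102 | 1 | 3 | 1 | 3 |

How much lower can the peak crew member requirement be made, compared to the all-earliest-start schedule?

Early-start peak: n1:8  n2:3  n3:3  n4:0 ⇒ 8.
Leveled (A100@1, A101@1, A102@4): n1:5  n2:3  n3:3  n4:3 ⇒ 5.
Reduction 8 − 5 = 3.

3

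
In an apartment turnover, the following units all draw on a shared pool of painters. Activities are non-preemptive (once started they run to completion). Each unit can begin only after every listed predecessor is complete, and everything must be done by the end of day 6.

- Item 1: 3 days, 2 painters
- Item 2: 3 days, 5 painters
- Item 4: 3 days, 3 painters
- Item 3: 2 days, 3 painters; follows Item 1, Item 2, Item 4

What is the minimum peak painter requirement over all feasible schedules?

10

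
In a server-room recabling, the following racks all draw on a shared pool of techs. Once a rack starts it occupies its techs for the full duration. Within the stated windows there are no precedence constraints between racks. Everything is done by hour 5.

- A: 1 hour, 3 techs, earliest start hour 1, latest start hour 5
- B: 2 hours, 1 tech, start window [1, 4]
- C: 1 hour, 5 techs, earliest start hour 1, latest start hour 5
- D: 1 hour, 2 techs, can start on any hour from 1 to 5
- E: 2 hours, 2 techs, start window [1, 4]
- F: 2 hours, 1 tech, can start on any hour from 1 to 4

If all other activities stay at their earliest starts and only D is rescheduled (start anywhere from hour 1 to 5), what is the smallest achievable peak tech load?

12

D@1: h1:14  h2:4  h3:0  h4:0  h5:0 → peak 14
D@2: h1:12  h2:6  h3:0  h4:0  h5:0 → peak 12
D@3: h1:12  h2:4  h3:2  h4:0  h5:0 → peak 12
D@4: h1:12  h2:4  h3:0  h4:2  h5:0 → peak 12
D@5: h1:12  h2:4  h3:0  h4:0  h5:2 → peak 12
Best is D@2, peak 12.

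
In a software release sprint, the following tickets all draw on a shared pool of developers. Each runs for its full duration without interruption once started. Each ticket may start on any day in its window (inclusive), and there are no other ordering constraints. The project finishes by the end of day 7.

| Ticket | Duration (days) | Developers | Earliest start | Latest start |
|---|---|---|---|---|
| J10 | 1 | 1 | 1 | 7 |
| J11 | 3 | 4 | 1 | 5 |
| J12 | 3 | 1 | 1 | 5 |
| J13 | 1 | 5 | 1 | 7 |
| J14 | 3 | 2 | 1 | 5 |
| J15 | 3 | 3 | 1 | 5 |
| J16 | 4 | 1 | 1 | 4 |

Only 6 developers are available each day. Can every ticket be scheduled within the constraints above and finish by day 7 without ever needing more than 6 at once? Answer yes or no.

Schedule J10@1, J11@1, J12@1, J13@4, J14@5, J15@5, J16@2: d1:6  d2:6  d3:6  d4:6  d5:6  d6:5  d7:5 — peak 6 ≤ 6.

yes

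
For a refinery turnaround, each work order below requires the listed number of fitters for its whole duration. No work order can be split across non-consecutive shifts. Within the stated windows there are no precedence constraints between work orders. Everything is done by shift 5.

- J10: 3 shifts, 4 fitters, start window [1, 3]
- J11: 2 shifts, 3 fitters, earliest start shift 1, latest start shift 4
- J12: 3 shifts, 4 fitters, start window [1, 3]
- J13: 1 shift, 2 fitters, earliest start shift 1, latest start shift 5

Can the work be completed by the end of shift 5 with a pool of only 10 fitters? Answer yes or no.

Schedule J10@1, J11@1, J12@3, J13@4: s1:7  s2:7  s3:8  s4:6  s5:4 — peak 8 ≤ 10.

yes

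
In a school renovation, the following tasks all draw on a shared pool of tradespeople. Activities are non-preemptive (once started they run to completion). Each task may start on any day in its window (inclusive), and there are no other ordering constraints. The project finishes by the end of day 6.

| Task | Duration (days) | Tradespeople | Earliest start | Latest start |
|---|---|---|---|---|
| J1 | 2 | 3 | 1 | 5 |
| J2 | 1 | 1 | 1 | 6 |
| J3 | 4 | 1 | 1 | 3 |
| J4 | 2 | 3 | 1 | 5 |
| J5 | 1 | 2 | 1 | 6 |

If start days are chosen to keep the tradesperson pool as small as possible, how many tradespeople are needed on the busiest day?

4

Early-start (J1@1, J2@1, J3@1, J4@1, J5@1) gives peak 10: d1:10  d2:7  d3:1  d4:1  d5:0  d6:0.
Shift J3→2, J4→3, J5→5.
Schedule J1@1, J2@1, J3@2, J4@3, J5@5: d1:4  d2:4  d3:4  d4:4  d5:3  d6:0 — peak 4.
Total tradesperson-days = 19 over 6 days ⇒ peak ≥ ⌈19/6⌉ = 4, so 4 is optimal.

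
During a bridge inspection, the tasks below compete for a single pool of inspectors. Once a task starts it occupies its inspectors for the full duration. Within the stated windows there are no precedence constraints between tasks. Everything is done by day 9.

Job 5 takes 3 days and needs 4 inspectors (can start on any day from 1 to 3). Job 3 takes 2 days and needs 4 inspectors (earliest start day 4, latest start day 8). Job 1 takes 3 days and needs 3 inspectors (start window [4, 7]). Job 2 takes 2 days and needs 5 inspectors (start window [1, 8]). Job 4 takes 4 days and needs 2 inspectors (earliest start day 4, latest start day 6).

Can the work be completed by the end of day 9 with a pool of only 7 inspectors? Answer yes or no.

yes

Schedule Job 5@1, Job 3@4, Job 1@4, Job 2@7, Job 4@6: d1:4  d2:4  d3:4  d4:7  d5:7  d6:5  d7:7  d8:7  d9:2 — peak 7 ≤ 7.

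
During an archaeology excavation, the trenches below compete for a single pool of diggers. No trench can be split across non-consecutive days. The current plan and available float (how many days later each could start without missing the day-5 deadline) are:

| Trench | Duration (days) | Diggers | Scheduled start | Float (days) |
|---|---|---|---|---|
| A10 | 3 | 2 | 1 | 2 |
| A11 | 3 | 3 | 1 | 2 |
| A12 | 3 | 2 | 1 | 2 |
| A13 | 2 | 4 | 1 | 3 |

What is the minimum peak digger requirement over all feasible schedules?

7

Early-start (A10@1, A11@1, A12@1, A13@1) gives peak 11: d1:11  d2:11  d3:7  d4:0  d5:0.
Shift A13→4.
Schedule A10@1, A11@1, A12@1, A13@4: d1:7  d2:7  d3:7  d4:4  d5:4 — peak 7.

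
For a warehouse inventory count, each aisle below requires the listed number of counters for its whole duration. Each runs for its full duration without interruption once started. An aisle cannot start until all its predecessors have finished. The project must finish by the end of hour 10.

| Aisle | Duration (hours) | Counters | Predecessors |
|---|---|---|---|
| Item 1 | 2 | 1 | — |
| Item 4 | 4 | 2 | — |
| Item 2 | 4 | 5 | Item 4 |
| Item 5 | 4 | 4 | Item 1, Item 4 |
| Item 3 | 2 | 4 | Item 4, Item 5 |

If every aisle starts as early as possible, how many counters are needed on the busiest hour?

Early-start schedule: Item 1@1, Item 4@1, Item 2@5, Item 5@5, Item 3@9.
Load per hour: hour 1: 3, hour 2: 3, hour 3: 2, hour 4: 2, hour 5: 9, hour 6: 9, hour 7: 9, hour 8: 9, hour 9: 4, hour 10: 4.
Peak is 9.

9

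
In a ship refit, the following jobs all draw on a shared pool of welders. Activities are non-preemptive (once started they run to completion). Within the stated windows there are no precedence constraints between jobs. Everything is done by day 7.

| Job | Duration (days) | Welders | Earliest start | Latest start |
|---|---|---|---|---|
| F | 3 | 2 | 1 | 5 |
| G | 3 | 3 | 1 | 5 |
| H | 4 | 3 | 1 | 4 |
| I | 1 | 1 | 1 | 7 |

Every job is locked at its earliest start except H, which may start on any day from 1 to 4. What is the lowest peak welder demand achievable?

H@1: d1:9  d2:8  d3:8  d4:3  d5:0  d6:0  d7:0 → peak 9
H@2: d1:6  d2:8  d3:8  d4:3  d5:3  d6:0  d7:0 → peak 8
H@3: d1:6  d2:5  d3:8  d4:3  d5:3  d6:3  d7:0 → peak 8
H@4: d1:6  d2:5  d3:5  d4:3  d5:3  d6:3  d7:3 → peak 6
Best is H@4, peak 6.

6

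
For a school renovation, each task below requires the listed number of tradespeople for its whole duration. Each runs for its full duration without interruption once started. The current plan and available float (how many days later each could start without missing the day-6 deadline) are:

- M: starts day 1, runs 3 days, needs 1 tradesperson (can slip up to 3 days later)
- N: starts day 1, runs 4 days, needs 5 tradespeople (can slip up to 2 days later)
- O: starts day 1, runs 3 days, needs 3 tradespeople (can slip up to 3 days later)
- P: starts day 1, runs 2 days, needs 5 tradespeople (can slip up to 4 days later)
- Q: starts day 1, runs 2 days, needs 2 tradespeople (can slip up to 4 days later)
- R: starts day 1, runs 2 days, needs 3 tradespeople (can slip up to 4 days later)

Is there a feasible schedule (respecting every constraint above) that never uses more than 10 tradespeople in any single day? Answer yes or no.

Schedule M@1, N@1, O@1, P@4, Q@5, R@5: d1:9  d2:9  d3:9  d4:10  d5:10  d6:5 — peak 10 ≤ 10.

yes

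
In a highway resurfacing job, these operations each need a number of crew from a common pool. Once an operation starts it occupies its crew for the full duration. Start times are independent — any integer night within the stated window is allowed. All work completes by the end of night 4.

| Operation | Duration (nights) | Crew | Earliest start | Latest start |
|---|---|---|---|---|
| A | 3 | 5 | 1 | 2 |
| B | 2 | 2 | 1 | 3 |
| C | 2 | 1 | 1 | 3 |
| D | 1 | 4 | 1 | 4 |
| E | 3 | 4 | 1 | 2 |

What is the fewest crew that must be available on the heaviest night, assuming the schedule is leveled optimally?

11

Early-start (A@1, B@1, C@1, D@1, E@1) gives peak 16: n1:16  n2:12  n3:9  n4:0.
Shift C→3, E→2.
Schedule A@1, B@1, C@3, D@1, E@2: n1:11  n2:11  n3:10  n4:5 — peak 11.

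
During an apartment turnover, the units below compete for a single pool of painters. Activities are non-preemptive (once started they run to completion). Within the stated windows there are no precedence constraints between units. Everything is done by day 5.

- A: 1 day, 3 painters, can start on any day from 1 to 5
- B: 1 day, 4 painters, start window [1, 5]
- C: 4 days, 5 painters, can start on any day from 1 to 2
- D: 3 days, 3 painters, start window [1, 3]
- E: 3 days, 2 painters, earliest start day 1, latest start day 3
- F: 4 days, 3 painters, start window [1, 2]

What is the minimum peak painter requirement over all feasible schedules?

13

Early-start (A@1, B@1, C@1, D@1, E@1, F@1) gives peak 20: d1:20  d2:13  d3:13  d4:8  d5:0.
Shift D→2, E→2, F→2.
Schedule A@1, B@1, C@1, D@2, E@2, F@2: d1:12  d2:13  d3:13  d4:13  d5:3 — peak 13.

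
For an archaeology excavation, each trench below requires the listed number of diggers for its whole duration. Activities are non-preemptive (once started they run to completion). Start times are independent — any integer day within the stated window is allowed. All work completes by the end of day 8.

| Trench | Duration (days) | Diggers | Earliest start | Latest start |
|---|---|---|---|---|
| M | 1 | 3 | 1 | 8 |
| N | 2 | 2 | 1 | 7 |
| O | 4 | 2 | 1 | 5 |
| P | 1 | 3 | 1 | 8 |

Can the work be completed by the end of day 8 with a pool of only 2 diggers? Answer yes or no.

Total digger-days = 18; over 8 days the average is 18/8 > 2, so some day must exceed 2.

no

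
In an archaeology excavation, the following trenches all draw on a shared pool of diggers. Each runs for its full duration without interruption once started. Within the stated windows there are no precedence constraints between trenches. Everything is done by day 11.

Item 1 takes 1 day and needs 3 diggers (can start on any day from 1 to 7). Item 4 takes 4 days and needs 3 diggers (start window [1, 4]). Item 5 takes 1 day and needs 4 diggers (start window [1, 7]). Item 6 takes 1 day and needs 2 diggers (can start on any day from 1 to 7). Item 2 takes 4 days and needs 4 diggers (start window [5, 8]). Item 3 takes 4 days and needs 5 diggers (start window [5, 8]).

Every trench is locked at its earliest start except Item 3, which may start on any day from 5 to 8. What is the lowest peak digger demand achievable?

12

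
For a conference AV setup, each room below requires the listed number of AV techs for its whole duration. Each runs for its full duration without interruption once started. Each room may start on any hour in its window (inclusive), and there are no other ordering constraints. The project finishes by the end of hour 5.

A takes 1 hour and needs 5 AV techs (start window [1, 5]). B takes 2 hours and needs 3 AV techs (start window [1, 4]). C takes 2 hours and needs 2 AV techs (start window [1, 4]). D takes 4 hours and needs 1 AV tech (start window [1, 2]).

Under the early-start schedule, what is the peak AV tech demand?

Early-start schedule: A@1, B@1, C@1, D@1.
Load per hour: hour 1: 11, hour 2: 6, hour 3: 1, hour 4: 1, hour 5: 0.
Peak is 11.

11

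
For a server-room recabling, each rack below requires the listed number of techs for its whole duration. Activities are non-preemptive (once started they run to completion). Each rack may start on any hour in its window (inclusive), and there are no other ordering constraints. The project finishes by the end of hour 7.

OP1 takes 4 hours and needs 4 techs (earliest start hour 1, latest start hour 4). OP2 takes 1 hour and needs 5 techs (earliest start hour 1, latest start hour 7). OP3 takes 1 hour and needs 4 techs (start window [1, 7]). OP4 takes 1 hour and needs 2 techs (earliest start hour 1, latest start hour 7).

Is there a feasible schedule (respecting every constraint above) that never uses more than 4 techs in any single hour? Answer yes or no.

no

The minimum achievable peak is 5; 4 < 5, so no feasible schedule stays within the cap.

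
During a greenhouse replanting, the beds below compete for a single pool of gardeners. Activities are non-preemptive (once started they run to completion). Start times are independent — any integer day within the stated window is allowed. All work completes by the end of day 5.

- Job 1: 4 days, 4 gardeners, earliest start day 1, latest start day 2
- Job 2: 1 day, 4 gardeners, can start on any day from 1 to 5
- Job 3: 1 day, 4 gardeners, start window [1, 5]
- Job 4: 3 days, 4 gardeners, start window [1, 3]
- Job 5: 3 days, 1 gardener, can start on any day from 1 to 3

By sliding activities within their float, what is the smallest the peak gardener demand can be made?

9

Early-start (Job 1@1, Job 2@1, Job 3@1, Job 4@1, Job 5@1) gives peak 17: d1:17  d2:9  d3:9  d4:4  d5:0.
Shift Job 3→2, Job 4→3.
Schedule Job 1@1, Job 2@1, Job 3@2, Job 4@3, Job 5@1: d1:9  d2:9  d3:9  d4:8  d5:4 — peak 9.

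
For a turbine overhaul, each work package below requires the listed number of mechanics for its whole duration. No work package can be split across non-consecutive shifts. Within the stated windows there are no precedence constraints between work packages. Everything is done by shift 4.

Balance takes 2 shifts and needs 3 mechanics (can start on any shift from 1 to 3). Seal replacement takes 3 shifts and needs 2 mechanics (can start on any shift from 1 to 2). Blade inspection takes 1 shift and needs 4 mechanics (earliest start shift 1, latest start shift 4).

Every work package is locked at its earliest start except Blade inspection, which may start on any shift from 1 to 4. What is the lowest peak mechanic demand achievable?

5

Blade inspection@1: s1:9  s2:5  s3:2  s4:0 → peak 9
Blade inspection@2: s1:5  s2:9  s3:2  s4:0 → peak 9
Blade inspection@3: s1:5  s2:5  s3:6  s4:0 → peak 6
Blade inspection@4: s1:5  s2:5  s3:2  s4:4 → peak 5
Best is Blade inspection@4, peak 5.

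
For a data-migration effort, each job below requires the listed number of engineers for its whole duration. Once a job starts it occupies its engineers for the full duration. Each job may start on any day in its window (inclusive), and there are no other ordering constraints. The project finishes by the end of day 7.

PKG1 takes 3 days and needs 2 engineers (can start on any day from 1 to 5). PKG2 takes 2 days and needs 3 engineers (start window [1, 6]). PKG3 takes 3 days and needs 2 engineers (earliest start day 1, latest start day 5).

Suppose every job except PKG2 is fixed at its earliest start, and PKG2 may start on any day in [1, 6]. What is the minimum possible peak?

4

PKG2@1: d1:7  d2:7  d3:4  d4:0  d5:0  d6:0  d7:0 → peak 7
PKG2@2: d1:4  d2:7  d3:7  d4:0  d5:0  d6:0  d7:0 → peak 7
PKG2@3: d1:4  d2:4  d3:7  d4:3  d5:0  d6:0  d7:0 → peak 7
PKG2@4: d1:4  d2:4  d3:4  d4:3  d5:3  d6:0  d7:0 → peak 4
PKG2@5: d1:4  d2:4  d3:4  d4:0  d5:3  d6:3  d7:0 → peak 4
PKG2@6: d1:4  d2:4  d3:4  d4:0  d5:0  d6:3  d7:3 → peak 4
Best is PKG2@4, peak 4.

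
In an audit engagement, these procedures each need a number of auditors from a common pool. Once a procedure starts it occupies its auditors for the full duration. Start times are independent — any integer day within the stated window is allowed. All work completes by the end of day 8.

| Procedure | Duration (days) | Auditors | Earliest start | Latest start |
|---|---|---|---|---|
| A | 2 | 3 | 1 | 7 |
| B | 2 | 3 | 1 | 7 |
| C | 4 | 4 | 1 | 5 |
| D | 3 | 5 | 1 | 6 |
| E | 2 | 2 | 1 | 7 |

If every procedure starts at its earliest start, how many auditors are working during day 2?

17

At early start, day 2 has: A, B, C, D, E.
Demand: 3 + 3 + 4 + 5 + 2 = 17.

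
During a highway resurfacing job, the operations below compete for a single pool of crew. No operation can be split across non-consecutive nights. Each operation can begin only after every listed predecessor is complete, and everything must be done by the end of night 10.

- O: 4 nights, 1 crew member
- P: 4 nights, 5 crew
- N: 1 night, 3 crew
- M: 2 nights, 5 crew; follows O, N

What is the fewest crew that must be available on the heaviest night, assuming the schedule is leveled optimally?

5

Early-start (O@1, P@1, N@1, M@5) gives peak 9: n1:9  n2:6  n3:6  n4:6  n5:5  n6:5  n7:0  n8:0  n9:0  n10:0.
Shift P→5, M→9.
Schedule O@1, P@5, N@1, M@9: n1:4  n2:1  n3:1  n4:1  n5:5  n6:5  n7:5  n8:5  n9:5  n10:5 — peak 5.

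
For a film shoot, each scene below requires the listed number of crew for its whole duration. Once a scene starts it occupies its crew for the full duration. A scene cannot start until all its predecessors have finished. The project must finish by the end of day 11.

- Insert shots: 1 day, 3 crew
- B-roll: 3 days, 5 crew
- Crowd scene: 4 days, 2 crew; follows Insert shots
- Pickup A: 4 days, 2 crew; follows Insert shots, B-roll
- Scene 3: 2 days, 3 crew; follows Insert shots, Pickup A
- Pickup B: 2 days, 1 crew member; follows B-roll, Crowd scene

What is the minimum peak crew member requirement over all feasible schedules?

Early-start (Insert shots@1, B-roll@1, Crowd scene@2, Pickup A@4, Scene 3@8, Pickup B@6) gives peak 8: d1:8  d2:7  d3:7  d4:4  d5:4  d6:3  d7:3  d8:3  d9:3  d10:0  d11:0.
Shift B-roll→2, Crowd scene→5, Pickup A→5, Scene 3→9, Pickup B→9.
Schedule Insert shots@1, B-roll@2, Crowd scene@5, Pickup A@5, Scene 3@9, Pickup B@9: d1:3  d2:5  d3:5  d4:5  d5:4  d6:4  d7:4  d8:4  d9:4  d10:4  d11:0 — peak 5.

5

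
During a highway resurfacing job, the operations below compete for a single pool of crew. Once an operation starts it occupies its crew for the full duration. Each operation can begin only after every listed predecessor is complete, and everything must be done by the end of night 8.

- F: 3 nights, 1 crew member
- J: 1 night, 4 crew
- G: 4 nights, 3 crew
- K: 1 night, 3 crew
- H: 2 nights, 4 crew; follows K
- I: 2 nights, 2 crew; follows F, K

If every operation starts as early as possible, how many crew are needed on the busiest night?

Early-start schedule: F@1, J@1, G@1, K@1, H@2, I@4.
Load per night: night 1: 11, night 2: 8, night 3: 8, night 4: 5, night 5: 2, night 6: 0, night 7: 0, night 8: 0.
Peak is 11.

11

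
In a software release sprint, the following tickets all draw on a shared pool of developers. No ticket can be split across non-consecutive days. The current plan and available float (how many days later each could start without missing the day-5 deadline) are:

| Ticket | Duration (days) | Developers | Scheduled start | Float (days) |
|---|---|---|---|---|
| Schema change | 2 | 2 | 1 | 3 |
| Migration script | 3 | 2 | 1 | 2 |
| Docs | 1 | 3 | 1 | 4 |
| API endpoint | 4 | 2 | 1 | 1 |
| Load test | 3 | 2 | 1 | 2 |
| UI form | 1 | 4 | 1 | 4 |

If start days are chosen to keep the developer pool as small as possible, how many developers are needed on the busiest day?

Early-start (Schema change@1, Migration script@1, Docs@1, API endpoint@1, Load test@1, UI form@1) gives peak 15: d1:15  d2:8  d3:6  d4:2  d5:0.
Shift Docs→4, Load test→3, UI form→5.
Schedule Schema change@1, Migration script@1, Docs@4, API endpoint@1, Load test@3, UI form@5: d1:6  d2:6  d3:6  d4:7  d5:6 — peak 7.
Total developer-days = 31 over 5 days ⇒ peak ≥ ⌈31/5⌉ = 7, so 7 is optimal.

7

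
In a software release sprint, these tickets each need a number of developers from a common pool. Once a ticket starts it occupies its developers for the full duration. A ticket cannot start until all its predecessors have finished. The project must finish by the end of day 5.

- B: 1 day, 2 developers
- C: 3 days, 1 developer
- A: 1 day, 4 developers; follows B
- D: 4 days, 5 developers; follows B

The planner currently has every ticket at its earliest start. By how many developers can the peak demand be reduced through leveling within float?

Early-start peak: d1:3  d2:10  d3:6  d4:5  d5:5 ⇒ 10.
Leveled (B@1, C@1, A@4, D@2): d1:3  d2:6  d3:6  d4:9  d5:5 ⇒ 9.
Reduction 10 − 9 = 1.

1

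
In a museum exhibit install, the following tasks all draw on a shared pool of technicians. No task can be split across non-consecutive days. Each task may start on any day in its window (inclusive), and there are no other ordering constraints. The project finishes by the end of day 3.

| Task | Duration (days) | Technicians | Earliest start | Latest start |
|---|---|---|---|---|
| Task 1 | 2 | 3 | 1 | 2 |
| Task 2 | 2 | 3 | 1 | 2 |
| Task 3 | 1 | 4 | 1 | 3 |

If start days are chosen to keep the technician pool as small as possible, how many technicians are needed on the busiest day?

6

Early-start (Task 1@1, Task 2@1, Task 3@1) gives peak 10: d1:10  d2:6  d3:0.
Shift Task 3→3.
Schedule Task 1@1, Task 2@1, Task 3@3: d1:6  d2:6  d3:4 — peak 6.
Total technician-days = 16 over 3 days ⇒ peak ≥ ⌈16/3⌉ = 6, so 6 is optimal.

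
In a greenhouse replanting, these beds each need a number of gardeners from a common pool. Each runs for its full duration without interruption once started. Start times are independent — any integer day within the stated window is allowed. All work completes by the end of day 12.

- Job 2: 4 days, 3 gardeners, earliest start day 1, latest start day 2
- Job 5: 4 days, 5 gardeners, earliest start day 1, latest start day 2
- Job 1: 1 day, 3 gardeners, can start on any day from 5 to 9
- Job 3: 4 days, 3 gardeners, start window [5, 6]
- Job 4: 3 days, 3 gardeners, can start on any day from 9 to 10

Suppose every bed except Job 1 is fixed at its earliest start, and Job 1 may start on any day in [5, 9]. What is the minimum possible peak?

Job 1@5: d1:8  d2:8  d3:8  d4:8  d5:6  d6:3  d7:3  d8:3  d9:3  d10:3  d11:3  d12:0 → peak 8
Job 1@6: d1:8  d2:8  d3:8  d4:8  d5:3  d6:6  d7:3  d8:3  d9:3  d10:3  d11:3  d12:0 → peak 8
Job 1@7: d1:8  d2:8  d3:8  d4:8  d5:3  d6:3  d7:6  d8:3  d9:3  d10:3  d11:3  d12:0 → peak 8
Job 1@8: d1:8  d2:8  d3:8  d4:8  d5:3  d6:3  d7:3  d8:6  d9:3  d10:3  d11:3  d12:0 → peak 8
Job 1@9: d1:8  d2:8  d3:8  d4:8  d5:3  d6:3  d7:3  d8:3  d9:6  d10:3  d11:3  d12:0 → peak 8
Best is Job 1@5, peak 8.

8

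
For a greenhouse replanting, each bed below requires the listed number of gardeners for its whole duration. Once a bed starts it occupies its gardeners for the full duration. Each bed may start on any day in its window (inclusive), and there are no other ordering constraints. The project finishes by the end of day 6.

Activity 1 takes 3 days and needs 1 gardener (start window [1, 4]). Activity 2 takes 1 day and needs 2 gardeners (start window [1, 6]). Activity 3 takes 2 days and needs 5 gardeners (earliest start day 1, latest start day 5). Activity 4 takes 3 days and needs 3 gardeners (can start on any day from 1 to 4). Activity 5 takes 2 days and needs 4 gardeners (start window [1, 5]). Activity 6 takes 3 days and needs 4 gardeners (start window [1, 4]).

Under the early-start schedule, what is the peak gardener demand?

Early-start schedule: Activity 1@1, Activity 2@1, Activity 3@1, Activity 4@1, Activity 5@1, Activity 6@1.
Load per day: day 1: 19, day 2: 17, day 3: 8, day 4: 0, day 5: 0, day 6: 0.
Peak is 19.

19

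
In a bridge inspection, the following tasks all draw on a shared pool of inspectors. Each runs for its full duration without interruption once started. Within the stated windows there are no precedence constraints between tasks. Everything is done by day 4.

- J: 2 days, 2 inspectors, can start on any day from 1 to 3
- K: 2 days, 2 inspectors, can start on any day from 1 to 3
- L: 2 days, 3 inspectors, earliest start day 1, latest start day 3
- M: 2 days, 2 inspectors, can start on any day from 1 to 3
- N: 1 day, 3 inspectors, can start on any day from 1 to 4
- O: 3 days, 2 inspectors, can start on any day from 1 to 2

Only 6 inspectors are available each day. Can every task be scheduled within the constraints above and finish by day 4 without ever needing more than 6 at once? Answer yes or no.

Total inspector-days = 27; over 4 days the average is 27/4 > 6, so some day must exceed 6.

no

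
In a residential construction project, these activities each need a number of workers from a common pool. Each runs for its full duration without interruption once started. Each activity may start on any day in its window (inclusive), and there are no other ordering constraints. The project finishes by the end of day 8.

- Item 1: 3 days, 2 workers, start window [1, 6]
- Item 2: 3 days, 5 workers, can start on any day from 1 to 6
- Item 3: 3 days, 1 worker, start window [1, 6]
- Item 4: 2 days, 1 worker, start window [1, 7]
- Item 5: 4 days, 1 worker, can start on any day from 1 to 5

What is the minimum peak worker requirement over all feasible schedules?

Early-start (Item 1@1, Item 2@1, Item 3@1, Item 4@1, Item 5@1) gives peak 10: d1:10  d2:10  d3:9  d4:1  d5:0  d6:0  d7:0  d8:0.
Shift Item 2→5.
Schedule Item 1@1, Item 2@5, Item 3@1, Item 4@1, Item 5@1: d1:5  d2:5  d3:4  d4:1  d5:5  d6:5  d7:5  d8:0 — peak 5.

5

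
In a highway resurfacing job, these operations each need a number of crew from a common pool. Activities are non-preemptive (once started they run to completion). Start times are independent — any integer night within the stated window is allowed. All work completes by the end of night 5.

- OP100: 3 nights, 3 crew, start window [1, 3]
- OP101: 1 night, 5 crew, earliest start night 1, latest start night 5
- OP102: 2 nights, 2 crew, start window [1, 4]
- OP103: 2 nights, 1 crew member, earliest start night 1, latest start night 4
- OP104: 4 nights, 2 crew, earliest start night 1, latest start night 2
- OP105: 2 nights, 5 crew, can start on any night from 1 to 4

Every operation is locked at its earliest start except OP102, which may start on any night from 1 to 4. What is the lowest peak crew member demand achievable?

16

OP102@1: n1:18  n2:13  n3:5  n4:2  n5:0 → peak 18
OP102@2: n1:16  n2:13  n3:7  n4:2  n5:0 → peak 16
OP102@3: n1:16  n2:11  n3:7  n4:4  n5:0 → peak 16
OP102@4: n1:16  n2:11  n3:5  n4:4  n5:2 → peak 16
Best is OP102@2, peak 16.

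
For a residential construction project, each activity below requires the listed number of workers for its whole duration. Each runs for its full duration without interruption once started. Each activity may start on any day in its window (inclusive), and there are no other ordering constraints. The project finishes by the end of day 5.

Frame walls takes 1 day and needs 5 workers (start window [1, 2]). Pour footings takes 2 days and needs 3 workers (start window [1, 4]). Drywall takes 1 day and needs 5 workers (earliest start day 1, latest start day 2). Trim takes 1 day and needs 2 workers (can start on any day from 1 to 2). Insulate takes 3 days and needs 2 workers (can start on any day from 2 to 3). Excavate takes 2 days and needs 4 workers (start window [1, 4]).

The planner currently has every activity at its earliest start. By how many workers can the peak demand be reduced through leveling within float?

Early-start peak: d1:19  d2:9  d3:2  d4:2  d5:0 ⇒ 19.
Leveled (Frame walls@1, Pour footings@2, Drywall@2, Trim@1, Insulate@3, Excavate@4): d1:7  d2:8  d3:5  d4:6  d5:6 ⇒ 8.
Reduction 19 − 8 = 11.

11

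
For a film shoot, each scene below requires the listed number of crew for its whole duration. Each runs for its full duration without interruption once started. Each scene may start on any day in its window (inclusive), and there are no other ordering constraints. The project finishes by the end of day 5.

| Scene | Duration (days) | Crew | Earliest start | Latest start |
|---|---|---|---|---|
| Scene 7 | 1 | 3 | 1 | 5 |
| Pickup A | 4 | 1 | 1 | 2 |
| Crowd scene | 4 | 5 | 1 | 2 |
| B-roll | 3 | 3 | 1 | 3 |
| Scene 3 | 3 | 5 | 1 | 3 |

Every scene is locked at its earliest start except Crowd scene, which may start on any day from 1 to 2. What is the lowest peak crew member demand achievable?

14

Crowd scene@1: d1:17  d2:14  d3:14  d4:6  d5:0 → peak 17
Crowd scene@2: d1:12  d2:14  d3:14  d4:6  d5:5 → peak 14
Best is Crowd scene@2, peak 14.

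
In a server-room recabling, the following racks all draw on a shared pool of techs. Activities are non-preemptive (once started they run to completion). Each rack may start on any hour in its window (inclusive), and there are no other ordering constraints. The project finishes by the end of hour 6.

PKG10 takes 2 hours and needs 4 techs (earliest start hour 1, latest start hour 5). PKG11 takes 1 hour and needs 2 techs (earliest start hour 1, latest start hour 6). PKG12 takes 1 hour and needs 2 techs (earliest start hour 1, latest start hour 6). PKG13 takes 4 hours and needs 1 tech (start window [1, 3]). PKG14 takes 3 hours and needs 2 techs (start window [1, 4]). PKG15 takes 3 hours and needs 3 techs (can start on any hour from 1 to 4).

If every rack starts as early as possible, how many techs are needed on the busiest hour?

Early-start schedule: PKG10@1, PKG11@1, PKG12@1, PKG13@1, PKG14@1, PKG15@1.
Load per hour: hour 1: 14, hour 2: 10, hour 3: 6, hour 4: 1, hour 5: 0, hour 6: 0.
Peak is 14.

14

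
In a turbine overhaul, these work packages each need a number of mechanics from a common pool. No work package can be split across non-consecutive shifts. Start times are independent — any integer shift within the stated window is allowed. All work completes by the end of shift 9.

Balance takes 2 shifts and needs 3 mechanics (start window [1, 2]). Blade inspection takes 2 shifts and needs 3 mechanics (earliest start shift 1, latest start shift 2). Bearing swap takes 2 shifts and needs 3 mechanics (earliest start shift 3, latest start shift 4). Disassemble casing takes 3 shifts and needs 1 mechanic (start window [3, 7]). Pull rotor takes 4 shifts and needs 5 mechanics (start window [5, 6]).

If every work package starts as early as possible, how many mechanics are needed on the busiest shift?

Early-start schedule: Balance@1, Blade inspection@1, Bearing swap@3, Disassemble casing@3, Pull rotor@5.
Load per shift: shift 1: 6, shift 2: 6, shift 3: 4, shift 4: 4, shift 5: 6, shift 6: 5, shift 7: 5, shift 8: 5, shift 9: 0.
Peak is 6.

6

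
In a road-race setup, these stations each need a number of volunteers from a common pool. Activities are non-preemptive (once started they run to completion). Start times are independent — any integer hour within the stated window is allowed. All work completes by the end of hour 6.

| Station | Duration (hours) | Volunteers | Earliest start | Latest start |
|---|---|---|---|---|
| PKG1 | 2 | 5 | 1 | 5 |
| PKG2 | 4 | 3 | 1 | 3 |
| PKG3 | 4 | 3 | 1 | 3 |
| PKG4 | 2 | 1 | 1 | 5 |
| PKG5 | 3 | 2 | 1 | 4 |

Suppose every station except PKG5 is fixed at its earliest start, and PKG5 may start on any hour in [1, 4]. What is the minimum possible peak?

PKG5@1: h1:14  h2:14  h3:8  h4:6  h5:0  h6:0 → peak 14
PKG5@2: h1:12  h2:14  h3:8  h4:8  h5:0  h6:0 → peak 14
PKG5@3: h1:12  h2:12  h3:8  h4:8  h5:2  h6:0 → peak 12
PKG5@4: h1:12  h2:12  h3:6  h4:8  h5:2  h6:2 → peak 12
Best is PKG5@3, peak 12.

12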